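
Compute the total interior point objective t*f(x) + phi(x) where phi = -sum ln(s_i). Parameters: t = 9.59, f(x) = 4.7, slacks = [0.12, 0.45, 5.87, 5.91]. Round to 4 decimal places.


Step 1: Compute log-barrier.
ln values: [-2.1203, -0.7985, 1.7699, 1.7766]
phi = -(-2.1203 - 0.7985 + 1.7699 + 1.7766) = -0.6277
Step 2: Compute augmented objective.
t*f(x) = 9.59*4.7 = 45.073
Total = 45.073 - 0.6277 = 44.4453


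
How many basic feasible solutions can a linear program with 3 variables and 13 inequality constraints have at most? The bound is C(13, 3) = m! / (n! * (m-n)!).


Each vertex corresponds to some choice of n active constraints out of m, so the number of vertices is at most C(m, n) = m! / (n!(m-n)!).
m = 13, n = 3
Numerator: 13 * 12 * 11
Denominator: 3! = 6
C(13, 3) = 286


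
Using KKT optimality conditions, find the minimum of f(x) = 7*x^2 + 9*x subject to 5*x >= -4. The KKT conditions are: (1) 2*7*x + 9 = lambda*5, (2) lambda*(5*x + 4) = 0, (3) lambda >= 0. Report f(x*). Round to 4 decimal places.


Step 1: Try lambda = 0 (constraint inactive).
Stationarity: 2*7*x + 9 = 0
x* = -9/(2*7) = -9/14 = -0.6429 (rounded; the exact value -9/14 is used below)
Check constraint: 5*-0.6429 = -3.2145 >= -4 -- satisfied.
Step 2: Compute optimal value.
f(x*) = 7*(-9/14)^2 + 9*(-9/14) = -2.8929


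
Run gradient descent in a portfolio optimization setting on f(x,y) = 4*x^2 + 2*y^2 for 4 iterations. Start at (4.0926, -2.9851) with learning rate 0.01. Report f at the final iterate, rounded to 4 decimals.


Gradient descent on f(x,y) = 4*x^2 + 2*y^2.
Starting point: (4.0926, -2.9851), alpha = 0.01
Step 1: grad_x = 2*4*4.0926 = 32.7408, grad_y = 2*2*-2.9851 = -11.9404
  x_1 = 4.0926 - 0.01*32.7408 = 3.7652
  y_1 = -2.9851 - 0.01*-11.9404 = -2.8657
Step 2: grad_x = 2*4*3.7652 = 30.1215, grad_y = 2*2*-2.8657 = -11.4628
  x_2 = 3.7652 - 0.01*30.1215 = 3.464
  y_2 = -2.8657 - 0.01*-11.4628 = -2.7511
Step 3: grad_x = 2*4*3.464 = 27.7118, grad_y = 2*2*-2.7511 = -11.0043
  x_3 = 3.464 - 0.01*27.7118 = 3.1869
  y_3 = -2.7511 - 0.01*-11.0043 = -2.641
Step 4: grad_x = 2*4*3.1869 = 25.4949, grad_y = 2*2*-2.641 = -10.5641
  x_4 = 3.1869 - 0.01*25.4949 = 2.9319
  y_4 = -2.641 - 0.01*-10.5641 = -2.5354
f(2.9319, -2.5354) = 4*2.9319^2 + 2*(-2.5354)^2 = 47.2407


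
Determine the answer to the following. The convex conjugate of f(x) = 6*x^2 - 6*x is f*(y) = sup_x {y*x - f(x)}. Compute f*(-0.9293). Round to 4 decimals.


f*(y) = sup_x {y*x - a*x^2 - b*x} = sup_x {(y-b)*x - a*x^2}
FOC: (y - b) - 2a*x = 0 => x* = (y - b)/(2a)
x* = (-0.9293 + 6)/(2*6) = 0.4226
f*(-0.9293) = (y-b)^2/(4a) = (-0.9293 + 6)^2/(4*6)
= 25.712/24 = 1.0713


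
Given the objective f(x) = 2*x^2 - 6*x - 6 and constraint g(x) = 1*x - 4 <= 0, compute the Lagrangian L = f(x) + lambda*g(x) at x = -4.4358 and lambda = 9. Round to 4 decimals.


Step 1: Evaluate f(x).
f(-4.4358) = 2*(-4.4358)^2 - 6*(-4.4358) - 6 = 59.9674
Step 2: Evaluate g(x).
g(-4.4358) = 1*-4.4358 - 4 = -8.4358
Step 3: Compute Lagrangian.
L = 59.9674 + 9*-8.4358 = -15.9548


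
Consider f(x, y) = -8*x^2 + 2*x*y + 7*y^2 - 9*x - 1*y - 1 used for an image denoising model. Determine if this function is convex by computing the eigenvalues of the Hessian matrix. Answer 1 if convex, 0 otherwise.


The Hessian of f(x,y) = -8*x^2 + 2*x*y + 7*y^2 - 9*x - 1*y - 1 is:
H = [[-16, 2], [2, 14]]
Trace = -16 + 14 = -2
Determinant = -16*14 - (2)^2 = -228
Discriminant = (-2)^2 - 4*-228 = 916.0
Eigenvalues: lambda_1 = -16.1327, lambda_2 = 14.1327
The function is not convex.

0


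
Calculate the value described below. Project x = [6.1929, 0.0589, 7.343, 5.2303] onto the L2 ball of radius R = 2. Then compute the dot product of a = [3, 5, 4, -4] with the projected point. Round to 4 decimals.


Step 1: Compute ||x|| (intermediates to 6 decimals).
||x|| = sqrt(6.1929^2 + 0.0589^2 + 7.343^2 + 5.2303^2) = 10.937603
Step 2: Project.
Since ||x|| > R, scale = R/||x|| = 2/10.937603 = 0.182855, proj(x) = scale * x
proj(x) = [1.132403, 0.01077, 1.342704, 0.956387]
Step 3: Dot product.
a^T * proj(x) = 3*1.132403 + 5*0.01077 + 4*1.342704 - 4*0.956387 = 4.9963


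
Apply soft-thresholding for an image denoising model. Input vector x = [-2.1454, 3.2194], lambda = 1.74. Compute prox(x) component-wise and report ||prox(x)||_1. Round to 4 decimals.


Soft-thresholding with lambda = 1.74:
prox(-2.1454) = sign(-2.1454)*max(|-2.1454| - 1.74, 0) = -0.4054
prox(3.2194) = sign(3.2194)*max(|3.2194| - 1.74, 0) = 1.4794
prox(x) = [-0.4054, 1.4794]
||prox(x)||_1 = 0.4054 + 1.4794 = 1.8848


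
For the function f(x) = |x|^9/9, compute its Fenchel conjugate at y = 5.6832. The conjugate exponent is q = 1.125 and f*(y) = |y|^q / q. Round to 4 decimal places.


The conjugate exponent q satisfies 1/p + 1/q = 1.
p = 9, so q = 9/(9 - 1) = 1.125
|y|^q = 5.6832^1.125 = 7.0618
f*(5.6832) = 7.0618 / 1.125 = 6.2772


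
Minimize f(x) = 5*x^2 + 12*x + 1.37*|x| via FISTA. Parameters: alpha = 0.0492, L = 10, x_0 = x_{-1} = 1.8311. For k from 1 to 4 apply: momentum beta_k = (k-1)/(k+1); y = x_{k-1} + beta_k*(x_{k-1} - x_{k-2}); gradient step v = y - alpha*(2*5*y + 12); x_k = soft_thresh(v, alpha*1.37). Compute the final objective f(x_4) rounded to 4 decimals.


FISTA on f(x) = 5*x^2 + 12*x + 1.37*|x|
L = 10, alpha = 0.0492
Iteration 1: beta = 0.0, y = 1.8311 + 0.0*(1.8311 - 1.8311) = 1.8311
  grad(y) = 30.311, v = y - alpha*grad = 0.3398
  prox(v) = soft_thresh(0.3398, 0.0674) = 0.2724
Iteration 2: beta = 0.3333, y = 0.2724 + 0.3333*(0.2724 - 1.8311) = -0.2472
  grad(y) = 9.5283, v = y - alpha*grad = -0.716
  prox(v) = soft_thresh(-0.716, 0.0674) = -0.6486
Iteration 3: beta = 0.5, y = -0.6486 + 0.5*(-0.6486 - 0.2724) = -1.109
  grad(y) = 0.9096, v = y - alpha*grad = -1.1538
  prox(v) = soft_thresh(-1.1538, 0.0674) = -1.0864
Iteration 4: beta = 0.6, y = -1.0864 + 0.6*(-1.0864 + 0.6486) = -1.3491
  grad(y) = -1.4908, v = y - alpha*grad = -1.2757
  prox(v) = soft_thresh(-1.2757, 0.0674) = -1.2083
f(x_4) = 5*(-1.2083)^2 + 12*(-1.2083) + 1.37*|-1.2083| = -5.5442


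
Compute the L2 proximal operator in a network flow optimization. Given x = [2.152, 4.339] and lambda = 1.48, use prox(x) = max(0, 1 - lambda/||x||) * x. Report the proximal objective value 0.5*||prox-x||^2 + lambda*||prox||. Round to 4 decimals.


Step 1: Compute ||x||.
||x|| = 4.8433
Step 2: Compute scaling factor.
scale = max(0, 1 - 1.48/4.8433) = 0.6944
Step 3: prox(x) = [1.4944, 3.0131]
||prox(x)|| = 3.3633
Step 4: Proximal objective.
0.5*||prox-x||^2 = 1.0952
lambda*||prox|| = 4.9777
Total = 6.073


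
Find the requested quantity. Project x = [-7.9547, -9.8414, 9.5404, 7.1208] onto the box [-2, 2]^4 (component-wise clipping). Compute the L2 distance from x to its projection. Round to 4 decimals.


Project each component onto [-2, 2].
clip(-7.9547) = -2.0, clip(-9.8414) = -2.0, clip(9.5404) = 2.0, clip(7.1208) = 2.0
Projection = [-2.0, -2.0, 2.0, 2.0]
Squared diffs: [35.4585, 61.4876, 56.8576, 26.2226]
Distance = sqrt(180.0263) = 13.4174


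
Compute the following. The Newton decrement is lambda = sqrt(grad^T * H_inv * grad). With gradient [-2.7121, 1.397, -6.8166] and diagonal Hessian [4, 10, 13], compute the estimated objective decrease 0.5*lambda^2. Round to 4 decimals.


Step 1: H is diagonal, so H^(-1) * g = [-0.678, 0.1397, -0.5244].
Step 2: g^T H^(-1) g = sum_i g_i^2 / H_ii
  = (-2.7121)^2/4 + (1.397)^2/10 + (-6.8166)^2/13
  = 1.8389 + 0.1952 + 3.5743 = 5.6083
Step 3: Objective decrease = 0.5 * g^T H^(-1) g = 2.8042


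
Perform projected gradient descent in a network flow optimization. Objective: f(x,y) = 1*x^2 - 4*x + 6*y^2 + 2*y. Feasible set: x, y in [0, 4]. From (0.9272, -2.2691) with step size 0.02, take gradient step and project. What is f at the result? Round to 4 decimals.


Step 1: Compute gradient at (0.9272, -2.2691).
grad_x = 2*1*0.9272 - 4 = -2.1456
grad_y = 2*6*-2.2691 + 2 = -25.2292
Step 2: Gradient step.
x_raw = 0.9272 - 0.02*-2.1456 = 0.9701
y_raw = -2.2691 - 0.02*-25.2292 = -1.7645
Step 3: Project onto [0, 4].
x_proj = clip(0.9701) = 0.9701
y_proj = clip(-1.7645) = 0.0
Step 4: Evaluate f.
f(0.9701, 0.0) = -2.9393


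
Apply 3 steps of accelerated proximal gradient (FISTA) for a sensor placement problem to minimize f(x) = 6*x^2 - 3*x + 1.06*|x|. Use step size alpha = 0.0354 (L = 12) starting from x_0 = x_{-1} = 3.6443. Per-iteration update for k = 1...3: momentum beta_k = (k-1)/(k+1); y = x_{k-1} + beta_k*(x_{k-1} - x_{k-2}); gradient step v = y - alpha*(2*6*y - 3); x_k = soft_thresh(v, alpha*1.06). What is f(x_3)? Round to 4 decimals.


FISTA on f(x) = 6*x^2 - 3*x + 1.06*|x|
L = 12, alpha = 0.0354
Iteration 1: beta = 0.0, y = 3.6443 + 0.0*(3.6443 - 3.6443) = 3.6443
  grad(y) = 40.7316, v = y - alpha*grad = 2.2024
  prox(v) = soft_thresh(2.2024, 0.0375) = 2.1649
Iteration 2: beta = 0.3333, y = 2.1649 + 0.3333*(2.1649 - 3.6443) = 1.6717
  grad(y) = 17.0608, v = y - alpha*grad = 1.0678
  prox(v) = soft_thresh(1.0678, 0.0375) = 1.0303
Iteration 3: beta = 0.5, y = 1.0303 + 0.5*(1.0303 - 2.1649) = 0.4629
  grad(y) = 2.5554, v = y - alpha*grad = 0.3725
  prox(v) = soft_thresh(0.3725, 0.0375) = 0.335
f(x_3) = 6*0.335^2 - 3*0.335 + 1.06*|0.335| = 0.0234


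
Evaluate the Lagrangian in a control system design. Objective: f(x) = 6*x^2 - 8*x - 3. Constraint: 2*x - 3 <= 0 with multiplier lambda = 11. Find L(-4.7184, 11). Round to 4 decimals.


Step 1: Evaluate f(x).
f(-4.7184) = 6*(-4.7184)^2 - 8*(-4.7184) - 3 = 168.327
Step 2: Evaluate g(x).
g(-4.7184) = 2*-4.7184 - 3 = -12.4368
Step 3: Compute Lagrangian.
L = 168.327 + 11*-12.4368 = 31.5222


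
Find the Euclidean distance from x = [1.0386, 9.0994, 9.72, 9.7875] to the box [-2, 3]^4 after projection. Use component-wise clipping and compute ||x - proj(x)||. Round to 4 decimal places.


Project each component onto [-2, 3].
clip(1.0386) = 1.0386, clip(9.0994) = 3.0, clip(9.72) = 3.0, clip(9.7875) = 3.0
Projection = [1.0386, 3.0, 3.0, 3.0]
Squared diffs: [0.0, 37.2027, 45.1584, 46.0702]
Distance = sqrt(128.4313) = 11.3328


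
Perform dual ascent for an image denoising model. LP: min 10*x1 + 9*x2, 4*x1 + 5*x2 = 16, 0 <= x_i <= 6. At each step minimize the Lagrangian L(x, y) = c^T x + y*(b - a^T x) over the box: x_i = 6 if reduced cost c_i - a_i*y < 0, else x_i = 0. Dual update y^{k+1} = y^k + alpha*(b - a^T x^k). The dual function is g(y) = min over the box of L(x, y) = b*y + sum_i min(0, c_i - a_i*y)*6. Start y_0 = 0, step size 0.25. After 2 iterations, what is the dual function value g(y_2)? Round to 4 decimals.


Dual ascent for LP: min 10*x1 + 9*x2, 4*x1 + 5*x2 = 16, 0 <= x_i <= 6
Step 1: y^k = 0.0, reduced costs: (10.0, 9.0)
  x^k = (0.0, 0.0), subgradient = b - a^T x = 16.0
  y^{k+1} = 0.0 + 0.25*16.0 = 4.0
Step 2: y^k = 4.0, reduced costs: (-6.0, -11.0)
  x^k = (6.0, 6.0), subgradient = b - a^T x = -38.0
  y^{k+1} = 4.0 + 0.25*-38.0 = -5.5
Dual objective at y_2 = -5.5: reduced costs (32.0, 36.5), box minimizer x = (0.0, 0.0)
g(y_2) = b*y + (c1 - a1*y)*x1 + (c2 - a2*y)*x2 = 16*(-5.5) + 32.0*0.0 + 36.5*0.0 = -88.0 + 0.0 + 0.0 = -88.0


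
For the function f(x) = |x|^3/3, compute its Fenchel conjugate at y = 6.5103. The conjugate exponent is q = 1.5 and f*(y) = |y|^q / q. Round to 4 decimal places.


The conjugate exponent q satisfies 1/p + 1/q = 1.
p = 3, so q = 3/(3 - 1) = 1.5
|y|^q = 6.5103^1.5 = 16.6112
f*(6.5103) = 16.6112 / 1.5 = 11.0741


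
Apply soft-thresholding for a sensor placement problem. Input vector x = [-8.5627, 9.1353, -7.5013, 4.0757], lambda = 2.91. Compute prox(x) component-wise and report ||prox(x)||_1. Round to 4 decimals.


Soft-thresholding with lambda = 2.91:
prox(-8.5627) = sign(-8.5627)*max(|-8.5627| - 2.91, 0) = -5.6527
prox(9.1353) = sign(9.1353)*max(|9.1353| - 2.91, 0) = 6.2253
prox(-7.5013) = sign(-7.5013)*max(|-7.5013| - 2.91, 0) = -4.5913
prox(4.0757) = sign(4.0757)*max(|4.0757| - 2.91, 0) = 1.1657
prox(x) = [-5.6527, 6.2253, -4.5913, 1.1657]
||prox(x)||_1 = 5.6527 + 6.2253 + 4.5913 + 1.1657 = 17.635


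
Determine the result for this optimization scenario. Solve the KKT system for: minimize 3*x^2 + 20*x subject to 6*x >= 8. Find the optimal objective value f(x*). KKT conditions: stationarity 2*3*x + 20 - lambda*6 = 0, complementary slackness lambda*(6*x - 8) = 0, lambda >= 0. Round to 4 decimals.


Step 1: Try lambda = 0 (constraint inactive).
x_unc = -20/(2*3) = -3.3333
Check: 6*-3.3333 = -19.9998 < 8 -- violated!
Step 2: Constraint must be active: 6*x = 8
x* = 8/6 = 4/3 = 1.3333 (rounded; the exact value 4/3 is used below)
lambda = (2*3*(4/3) + 20)/6 = 4.6667
Step 3: Compute optimal value.
f(x*) = 3*(4/3)^2 + 20*(4/3) = 32.0


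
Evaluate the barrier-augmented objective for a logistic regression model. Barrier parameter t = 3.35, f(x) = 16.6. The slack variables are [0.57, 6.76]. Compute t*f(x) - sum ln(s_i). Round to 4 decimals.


Step 1: Compute log-barrier.
ln values: [-0.5621, 1.911]
phi = -(-0.5621 + 1.911) = -1.3489
Step 2: Compute augmented objective.
t*f(x) = 3.35*16.6 = 55.61
Total = 55.61 - 1.3489 = 54.2611


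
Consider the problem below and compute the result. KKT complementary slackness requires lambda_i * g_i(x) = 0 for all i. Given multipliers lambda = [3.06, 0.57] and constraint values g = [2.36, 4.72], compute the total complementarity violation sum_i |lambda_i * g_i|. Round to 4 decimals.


KKT complementary slackness check:
lambda_1 * g_1 = 3.06 * 2.36 = 7.2216
lambda_2 * g_2 = 0.57 * 4.72 = 2.6904
Total violation = 7.2216 + 2.6904 = 9.912


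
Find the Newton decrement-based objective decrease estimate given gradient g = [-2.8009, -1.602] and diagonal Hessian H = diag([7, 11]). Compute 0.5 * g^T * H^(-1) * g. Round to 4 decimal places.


Step 1: H is diagonal, so H^(-1) * g = [-0.4001, -0.1456].
Step 2: g^T H^(-1) g = sum_i g_i^2 / H_ii
  = (-2.8009)^2/7 + (-1.602)^2/11
  = 1.1207 + 0.2333 = 1.354
Step 3: Objective decrease = 0.5 * g^T H^(-1) g = 0.677


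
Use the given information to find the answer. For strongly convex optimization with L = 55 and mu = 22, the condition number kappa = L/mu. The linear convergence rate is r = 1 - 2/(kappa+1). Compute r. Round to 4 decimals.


Step 1: Compute the condition number.
kappa = L/mu = 55/22 = 2.5
Step 2: Compute the convergence rate.
r = 1 - 2/(kappa + 1) = 1 - 2*mu/(L + mu) = (L - mu)/(L + mu) = 33/77 = 0.4286


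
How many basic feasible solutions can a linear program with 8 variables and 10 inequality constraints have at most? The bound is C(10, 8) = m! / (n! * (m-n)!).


Each vertex corresponds to some choice of n active constraints out of m, so the number of vertices is at most C(m, n) = m! / (n!(m-n)!).
m = 10, n = 8
Numerator: 10 * 9 * 8 * 7 * 6 * 5 * 4 * 3
Denominator: 8! = 40320
C(10, 8) = 45


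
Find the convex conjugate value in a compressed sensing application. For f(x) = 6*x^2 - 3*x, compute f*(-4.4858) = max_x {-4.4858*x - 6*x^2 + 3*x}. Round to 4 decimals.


f*(y) = sup_x {y*x - a*x^2 - b*x} = sup_x {(y-b)*x - a*x^2}
FOC: (y - b) - 2a*x = 0 => x* = (y - b)/(2a)
x* = (-4.4858 + 3)/(2*6) = -0.1238
f*(-4.4858) = (y-b)^2/(4a) = (-4.4858 + 3)^2/(4*6)
= 2.2076/24 = 0.092


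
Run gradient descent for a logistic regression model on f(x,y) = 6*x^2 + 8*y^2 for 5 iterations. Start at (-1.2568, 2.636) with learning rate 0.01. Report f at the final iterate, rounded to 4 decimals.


Gradient descent on f(x,y) = 6*x^2 + 8*y^2.
Starting point: (-1.2568, 2.636), alpha = 0.01
Step 1: grad_x = 2*6*-1.2568 = -15.0816, grad_y = 2*8*2.636 = 42.176
  x_1 = -1.2568 - 0.01*-15.0816 = -1.106
  y_1 = 2.636 - 0.01*42.176 = 2.2142
Step 2: grad_x = 2*6*-1.106 = -13.2718, grad_y = 2*8*2.2142 = 35.4278
  x_2 = -1.106 - 0.01*-13.2718 = -0.9733
  y_2 = 2.2142 - 0.01*35.4278 = 1.86
Step 3: grad_x = 2*6*-0.9733 = -11.6792, grad_y = 2*8*1.86 = 29.7594
  x_3 = -0.9733 - 0.01*-11.6792 = -0.8565
  y_3 = 1.86 - 0.01*29.7594 = 1.5624
Step 4: grad_x = 2*6*-0.8565 = -10.2777, grad_y = 2*8*1.5624 = 24.9979
  x_4 = -0.8565 - 0.01*-10.2777 = -0.7537
  y_4 = 1.5624 - 0.01*24.9979 = 1.3124
Step 5: grad_x = 2*6*-0.7537 = -9.0444, grad_y = 2*8*1.3124 = 20.9982
  x_5 = -0.7537 - 0.01*-9.0444 = -0.6633
  y_5 = 1.3124 - 0.01*20.9982 = 1.1024
f(-0.6633, 1.1024) = 6*(-0.6633)^2 + 8*1.1024^2 = 12.3618


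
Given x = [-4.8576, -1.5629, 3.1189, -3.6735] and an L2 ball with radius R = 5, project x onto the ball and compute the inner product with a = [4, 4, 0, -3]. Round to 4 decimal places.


Step 1: Compute ||x|| (intermediates to 6 decimals).
||x|| = sqrt((-4.8576)^2 + (-1.5629)^2 + 3.1189^2 + (-3.6735)^2) = 7.018623
Step 2: Project.
Since ||x|| > R, scale = R/||x|| = 5/7.018623 = 0.71239, proj(x) = scale * x
proj(x) = [-3.460506, -1.113394, 2.221873, -2.616965]
Step 3: Dot product.
a^T * proj(x) = 4*(-3.460506) + 4*(-1.113394) + 0*2.221873 - 3*(-2.616965) = -10.4447


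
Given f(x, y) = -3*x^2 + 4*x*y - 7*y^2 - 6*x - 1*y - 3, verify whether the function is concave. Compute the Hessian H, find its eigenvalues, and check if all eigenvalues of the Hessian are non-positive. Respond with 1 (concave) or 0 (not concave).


The Hessian of f(x,y) = -3*x^2 + 4*x*y - 7*y^2 - 6*x - 1*y - 3 is:
H = [[-6, 4], [4, -14]]
Trace = -6 - 14 = -20
Determinant = -6*-14 - (4)^2 = 68
Discriminant = (-20)^2 - 4*68 = 128.0
Eigenvalues: lambda_1 = -15.6569, lambda_2 = -4.3431
The function is concave.

1


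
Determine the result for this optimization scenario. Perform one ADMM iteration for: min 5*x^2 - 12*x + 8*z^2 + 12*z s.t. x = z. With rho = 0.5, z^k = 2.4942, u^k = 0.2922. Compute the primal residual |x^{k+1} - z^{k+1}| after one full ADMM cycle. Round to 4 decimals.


ADMM iteration with rho = 0.5, z^k = 2.4942, u^k = 0.2922
Step 1: x-update.
Minimize 5*x^2 - 12*x + (0.5/2)*(x - 2.4942 + 0.2922)^2
FOC: (2*5 + 0.5)*x = 12 + 0.5*(2.4942 - 0.2922)
x^{k+1} = 1.2477
Step 2: z-update.
Minimize 8*z^2 + 12*z + (0.5/2)*(1.2477 - z + 0.2922)^2
FOC: (2*8 + 0.5)*z = -12 + 0.5*(1.2477 + 0.2922)
z^{k+1} = -0.6806
Step 3: u-update.
u^{k+1} = 0.2922 + 1.2477 + 0.6806 = 2.2205
Step 4: Primal residual = |1.2477 + 0.6806| = 1.9283


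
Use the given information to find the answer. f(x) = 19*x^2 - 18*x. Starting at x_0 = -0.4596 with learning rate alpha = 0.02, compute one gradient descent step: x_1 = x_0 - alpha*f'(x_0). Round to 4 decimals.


We compute the gradient at x_0 and apply the update.
f'(x) = 38*x - 18
f'(-0.4596) = 38*-0.4596 - 18 = -35.4648
x_1 = -0.4596 - 0.02*-35.4648 = 0.2497


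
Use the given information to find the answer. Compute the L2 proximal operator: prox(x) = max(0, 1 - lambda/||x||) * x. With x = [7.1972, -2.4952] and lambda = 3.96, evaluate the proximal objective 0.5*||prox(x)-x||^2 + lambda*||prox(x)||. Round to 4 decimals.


Step 1: Compute ||x||.
||x|| = 7.6175
Step 2: Compute scaling factor.
scale = max(0, 1 - 3.96/7.6175) = 0.4801
Step 3: prox(x) = [3.4557, -1.198]
||prox(x)|| = 3.6575
Step 4: Proximal objective.
0.5*||prox-x||^2 = 7.8408
lambda*||prox|| = 14.4837
Total = 22.3243


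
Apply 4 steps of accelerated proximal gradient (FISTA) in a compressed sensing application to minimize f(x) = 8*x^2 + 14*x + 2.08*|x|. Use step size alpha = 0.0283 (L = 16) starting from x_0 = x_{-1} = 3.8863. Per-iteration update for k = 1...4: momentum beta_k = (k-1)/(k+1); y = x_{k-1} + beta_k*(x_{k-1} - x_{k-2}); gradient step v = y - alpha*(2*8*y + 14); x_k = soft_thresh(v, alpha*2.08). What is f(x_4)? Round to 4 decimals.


FISTA on f(x) = 8*x^2 + 14*x + 2.08*|x|
L = 16, alpha = 0.0283
Iteration 1: beta = 0.0, y = 3.8863 + 0.0*(3.8863 - 3.8863) = 3.8863
  grad(y) = 76.1808, v = y - alpha*grad = 1.7304
  prox(v) = soft_thresh(1.7304, 0.0589) = 1.6715
Iteration 2: beta = 0.3333, y = 1.6715 + 0.3333*(1.6715 - 3.8863) = 0.9333
  grad(y) = 28.9321, v = y - alpha*grad = 0.1145
  prox(v) = soft_thresh(0.1145, 0.0589) = 0.0556
Iteration 3: beta = 0.5, y = 0.0556 + 0.5*(0.0556 - 1.6715) = -0.7523
  grad(y) = 1.9626, v = y - alpha*grad = -0.8079
  prox(v) = soft_thresh(-0.8079, 0.0589) = -0.749
Iteration 4: beta = 0.6, y = -0.749 + 0.6*(-0.749 - 0.0556) = -1.2318
  grad(y) = -5.7087, v = y - alpha*grad = -1.0702
  prox(v) = soft_thresh(-1.0702, 0.0589) = -1.0114
f(x_4) = 8*(-1.0114)^2 + 14*(-1.0114) + 2.08*|-1.0114| = -3.8726


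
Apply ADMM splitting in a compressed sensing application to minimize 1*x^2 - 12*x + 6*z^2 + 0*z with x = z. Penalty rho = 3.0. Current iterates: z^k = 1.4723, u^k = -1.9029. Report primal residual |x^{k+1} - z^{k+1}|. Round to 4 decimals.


ADMM iteration with rho = 3.0, z^k = 1.4723, u^k = -1.9029
Step 1: x-update.
Minimize 1*x^2 - 12*x + (3.0/2)*(x - 1.4723 - 1.9029)^2
FOC: (2*1 + 3.0)*x = 12 + 3.0*(1.4723 + 1.9029)
x^{k+1} = 4.4251
Step 2: z-update.
Minimize 6*z^2 + 0*z + (3.0/2)*(4.4251 - z - 1.9029)^2
FOC: (2*6 + 3.0)*z = 0 + 3.0*(4.4251 - 1.9029)
z^{k+1} = 0.5044
Step 3: u-update.
u^{k+1} = -1.9029 + 4.4251 - 0.5044 = 2.0178
Step 4: Primal residual = |4.4251 - 0.5044| = 3.9207


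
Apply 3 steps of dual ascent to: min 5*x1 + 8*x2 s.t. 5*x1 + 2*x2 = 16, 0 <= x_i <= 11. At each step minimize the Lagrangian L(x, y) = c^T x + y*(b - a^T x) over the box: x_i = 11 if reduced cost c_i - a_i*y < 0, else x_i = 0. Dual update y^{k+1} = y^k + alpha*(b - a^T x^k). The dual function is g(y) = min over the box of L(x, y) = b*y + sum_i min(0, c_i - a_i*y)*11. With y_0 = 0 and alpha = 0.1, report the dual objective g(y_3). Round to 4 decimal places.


Dual ascent for LP: min 5*x1 + 8*x2, 5*x1 + 2*x2 = 16, 0 <= x_i <= 11
Step 1: y^k = 0.0, reduced costs: (5.0, 8.0)
  x^k = (0.0, 0.0), subgradient = b - a^T x = 16.0
  y^{k+1} = 0.0 + 0.1*16.0 = 1.6
Step 2: y^k = 1.6, reduced costs: (-3.0, 4.8)
  x^k = (11.0, 0.0), subgradient = b - a^T x = -39.0
  y^{k+1} = 1.6 + 0.1*-39.0 = -2.3
Step 3: y^k = -2.3, reduced costs: (16.5, 12.6)
  x^k = (0.0, 0.0), subgradient = b - a^T x = 16.0
  y^{k+1} = -2.3 + 0.1*16.0 = -0.7
Dual objective at y_3 = -0.7: reduced costs (8.5, 9.4), box minimizer x = (0.0, 0.0)
g(y_3) = b*y + (c1 - a1*y)*x1 + (c2 - a2*y)*x2 = 16*(-0.7) + 8.5*0.0 + 9.4*0.0 = -11.2 + 0.0 + 0.0 = -11.2


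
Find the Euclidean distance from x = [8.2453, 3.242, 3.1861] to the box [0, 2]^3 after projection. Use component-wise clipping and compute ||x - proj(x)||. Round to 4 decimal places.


Project each component onto [0, 2].
clip(8.2453) = 2.0, clip(3.242) = 2.0, clip(3.1861) = 2.0
Projection = [2.0, 2.0, 2.0]
Squared diffs: [39.0038, 1.5426, 1.4068]
Distance = sqrt(41.9532) = 6.4771


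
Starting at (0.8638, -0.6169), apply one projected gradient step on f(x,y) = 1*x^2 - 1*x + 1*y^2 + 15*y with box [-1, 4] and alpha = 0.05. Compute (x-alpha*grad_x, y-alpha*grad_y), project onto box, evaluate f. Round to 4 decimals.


Step 1: Compute gradient at (0.8638, -0.6169).
grad_x = 2*1*0.8638 - 1 = 0.7276
grad_y = 2*1*-0.6169 + 15 = 13.7662
Step 2: Gradient step.
x_raw = 0.8638 - 0.05*0.7276 = 0.8274
y_raw = -0.6169 - 0.05*13.7662 = -1.3052
Step 3: Project onto [-1, 4].
x_proj = clip(0.8274) = 0.8274
y_proj = clip(-1.3052) = -1.0
Step 4: Evaluate f.
f(0.8274, -1.0) = -14.1428


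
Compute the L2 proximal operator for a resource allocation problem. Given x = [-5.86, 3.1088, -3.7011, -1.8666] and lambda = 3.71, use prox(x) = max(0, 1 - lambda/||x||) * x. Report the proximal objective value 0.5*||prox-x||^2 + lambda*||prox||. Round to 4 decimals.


Step 1: Compute ||x||.
||x|| = 7.8222
Step 2: Compute scaling factor.
scale = max(0, 1 - 3.71/7.8222) = 0.5257
Step 3: prox(x) = [-3.0806, 1.6343, -1.9457, -0.9813]
||prox(x)|| = 4.1122
Step 4: Proximal objective.
0.5*||prox-x||^2 = 6.8821
lambda*||prox|| = 15.2563
Total = 22.1383


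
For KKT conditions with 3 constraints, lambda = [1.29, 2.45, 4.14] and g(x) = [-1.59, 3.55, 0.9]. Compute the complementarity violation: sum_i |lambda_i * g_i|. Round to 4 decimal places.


KKT complementary slackness check:
lambda_1 * g_1 = 1.29 * -1.59 = -2.0511
lambda_2 * g_2 = 2.45 * 3.55 = 8.6975
lambda_3 * g_3 = 4.14 * 0.9 = 3.726
Total violation = 2.0511 + 8.6975 + 3.726 = 14.4746


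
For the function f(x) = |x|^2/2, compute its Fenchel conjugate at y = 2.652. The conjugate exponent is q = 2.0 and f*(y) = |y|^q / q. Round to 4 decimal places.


The conjugate exponent q satisfies 1/p + 1/q = 1.
p = 2, so q = 2/(2 - 1) = 2.0
|y|^q = 2.652^2.0 = 7.0331
f*(2.652) = 7.0331 / 2.0 = 3.5166


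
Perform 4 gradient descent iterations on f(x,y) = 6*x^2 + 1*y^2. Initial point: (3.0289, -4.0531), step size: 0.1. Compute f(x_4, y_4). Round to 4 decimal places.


Gradient descent on f(x,y) = 6*x^2 + 1*y^2.
Starting point: (3.0289, -4.0531), alpha = 0.1
Step 1: grad_x = 2*6*3.0289 = 36.3468, grad_y = 2*1*-4.0531 = -8.1062
  x_1 = 3.0289 - 0.1*36.3468 = -0.6058
  y_1 = -4.0531 - 0.1*-8.1062 = -3.2425
Step 2: grad_x = 2*6*-0.6058 = -7.2694, grad_y = 2*1*-3.2425 = -6.485
  x_2 = -0.6058 - 0.1*-7.2694 = 0.1212
  y_2 = -3.2425 - 0.1*-6.485 = -2.594
Step 3: grad_x = 2*6*0.1212 = 1.4539, grad_y = 2*1*-2.594 = -5.188
  x_3 = 0.1212 - 0.1*1.4539 = -0.0242
  y_3 = -2.594 - 0.1*-5.188 = -2.0752
Step 4: grad_x = 2*6*-0.0242 = -0.2908, grad_y = 2*1*-2.0752 = -4.1504
  x_4 = -0.0242 - 0.1*-0.2908 = 0.0048
  y_4 = -2.0752 - 0.1*-4.1504 = -1.6601
f(0.0048, -1.6601) = 6*0.0048^2 + 1*(-1.6601)^2 = 2.7562


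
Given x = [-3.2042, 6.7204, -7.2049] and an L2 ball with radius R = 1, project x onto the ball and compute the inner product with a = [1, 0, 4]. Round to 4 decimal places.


Step 1: Compute ||x|| (intermediates to 6 decimals).
||x|| = sqrt((-3.2042)^2 + 6.7204^2 + (-7.2049)^2) = 10.360563
Step 2: Project.
Since ||x|| > R, scale = R/||x|| = 1/10.360563 = 0.09652, proj(x) = scale * x
proj(x) = [-0.309269, 0.648653, -0.695417]
Step 3: Dot product.
a^T * proj(x) = 1*(-0.309269) + 0*0.648653 + 4*(-0.695417) = -3.0909


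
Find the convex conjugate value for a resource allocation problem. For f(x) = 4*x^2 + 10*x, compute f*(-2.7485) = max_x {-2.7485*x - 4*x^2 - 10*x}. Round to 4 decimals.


f*(y) = sup_x {y*x - a*x^2 - b*x} = sup_x {(y-b)*x - a*x^2}
FOC: (y - b) - 2a*x = 0 => x* = (y - b)/(2a)
x* = (-2.7485 - 10)/(2*4) = -1.5936
f*(-2.7485) = (y-b)^2/(4a) = (-2.7485 - 10)^2/(4*4)
= 162.5243/16 = 10.1578


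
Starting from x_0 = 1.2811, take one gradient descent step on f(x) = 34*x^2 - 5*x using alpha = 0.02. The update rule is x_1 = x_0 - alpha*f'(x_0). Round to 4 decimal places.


We compute the gradient at x_0 and apply the update.
f'(x) = 68*x - 5
f'(1.2811) = 68*1.2811 - 5 = 82.1148
x_1 = 1.2811 - 0.02*82.1148 = -0.3612


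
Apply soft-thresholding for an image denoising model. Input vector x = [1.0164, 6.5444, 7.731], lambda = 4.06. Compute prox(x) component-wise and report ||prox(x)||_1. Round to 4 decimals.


Soft-thresholding with lambda = 4.06:
prox(1.0164) = sign(1.0164)*max(|1.0164| - 4.06, 0) = 0.0
prox(6.5444) = sign(6.5444)*max(|6.5444| - 4.06, 0) = 2.4844
prox(7.731) = sign(7.731)*max(|7.731| - 4.06, 0) = 3.671
prox(x) = [0.0, 2.4844, 3.671]
||prox(x)||_1 = 0.0 + 2.4844 + 3.671 = 6.1554


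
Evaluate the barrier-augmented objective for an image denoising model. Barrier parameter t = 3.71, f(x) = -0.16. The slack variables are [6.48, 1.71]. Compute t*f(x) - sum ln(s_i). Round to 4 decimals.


Step 1: Compute log-barrier.
ln values: [1.8687, 0.5365]
phi = -(1.8687 + 0.5365) = -2.4052
Step 2: Compute augmented objective.
t*f(x) = 3.71*-0.16 = -0.5936
Total = -0.5936 - 2.4052 = -2.9988


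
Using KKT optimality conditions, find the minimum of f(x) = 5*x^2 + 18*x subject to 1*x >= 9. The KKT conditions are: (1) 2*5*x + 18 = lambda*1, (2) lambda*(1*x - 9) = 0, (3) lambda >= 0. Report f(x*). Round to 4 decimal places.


Step 1: Try lambda = 0 (constraint inactive).
x_unc = -18/(2*5) = -1.8
Check: 1*-1.8 = -1.8 < 9 -- violated!
Step 2: Constraint must be active: 1*x = 9
x* = 9/1 = 9.0
lambda = (2*5*9.0 + 18)/1 = 108.0
Step 3: Compute optimal value.
f(x*) = 5*9.0^2 + 18*9.0 = 567.0


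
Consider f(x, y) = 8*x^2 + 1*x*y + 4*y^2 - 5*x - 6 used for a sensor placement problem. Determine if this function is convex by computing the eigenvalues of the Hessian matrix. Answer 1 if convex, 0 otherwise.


The Hessian of f(x,y) = 8*x^2 + 1*x*y + 4*y^2 - 5*x - 6 is:
H = [[16, 1], [1, 8]]
Trace = 16 + 8 = 24
Determinant = 16*8 - (1)^2 = 127
Discriminant = (24)^2 - 4*127 = 68.0
Eigenvalues: lambda_1 = 7.8769, lambda_2 = 16.1231
The function is convex.

1


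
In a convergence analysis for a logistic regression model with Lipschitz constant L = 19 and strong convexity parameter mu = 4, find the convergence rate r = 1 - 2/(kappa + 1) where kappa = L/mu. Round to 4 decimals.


Step 1: Compute the condition number.
kappa = L/mu = 19/4 = 4.75
Step 2: Compute the convergence rate.
r = 1 - 2/(kappa + 1) = 1 - 2*mu/(L + mu) = (L - mu)/(L + mu) = 15/23 = 0.6522


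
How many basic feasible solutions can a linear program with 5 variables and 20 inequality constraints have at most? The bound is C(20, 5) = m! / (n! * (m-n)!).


Each vertex corresponds to some choice of n active constraints out of m, so the number of vertices is at most C(m, n) = m! / (n!(m-n)!).
m = 20, n = 5
Numerator: 20 * 19 * 18 * 17 * 16
Denominator: 5! = 120
C(20, 5) = 15504


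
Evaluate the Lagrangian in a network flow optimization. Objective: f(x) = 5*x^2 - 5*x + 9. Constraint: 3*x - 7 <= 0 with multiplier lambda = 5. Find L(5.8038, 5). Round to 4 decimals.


Step 1: Evaluate f(x).
f(5.8038) = 5*5.8038^2 - 5*5.8038 + 9 = 148.4015
Step 2: Evaluate g(x).
g(5.8038) = 3*5.8038 - 7 = 10.4114
Step 3: Compute Lagrangian.
L = 148.4015 + 5*10.4114 = 200.4585


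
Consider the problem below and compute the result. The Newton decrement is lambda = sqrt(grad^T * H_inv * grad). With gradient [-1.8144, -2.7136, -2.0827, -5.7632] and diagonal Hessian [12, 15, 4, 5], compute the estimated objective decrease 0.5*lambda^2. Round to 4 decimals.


Step 1: H is diagonal, so H^(-1) * g = [-0.1512, -0.1809, -0.5207, -1.1526].
Step 2: g^T H^(-1) g = sum_i g_i^2 / H_ii
  = (-1.8144)^2/12 + (-2.7136)^2/15 + (-2.0827)^2/4 + (-5.7632)^2/5
  = 0.2743 + 0.4909 + 1.0844 + 6.6429 = 8.4926
Step 3: Objective decrease = 0.5 * g^T H^(-1) g = 4.2463


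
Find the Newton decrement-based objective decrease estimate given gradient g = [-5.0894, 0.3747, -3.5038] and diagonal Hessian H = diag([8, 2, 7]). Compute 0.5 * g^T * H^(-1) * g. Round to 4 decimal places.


Step 1: H is diagonal, so H^(-1) * g = [-0.6362, 0.1874, -0.5005].
Step 2: g^T H^(-1) g = sum_i g_i^2 / H_ii
  = (-5.0894)^2/8 + (0.3747)^2/2 + (-3.5038)^2/7
  = 3.2377 + 0.0702 + 1.7538 = 5.0618
Step 3: Objective decrease = 0.5 * g^T H^(-1) g = 2.5309


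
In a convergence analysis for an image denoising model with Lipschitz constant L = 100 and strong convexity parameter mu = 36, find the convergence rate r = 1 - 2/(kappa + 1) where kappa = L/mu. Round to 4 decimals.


Step 1: Compute the condition number.
kappa = L/mu = 100/36 = 2.7778
Step 2: Compute the convergence rate.
r = 1 - 2/(kappa + 1) = 1 - 2*mu/(L + mu) = (L - mu)/(L + mu) = 64/136 = 0.4706


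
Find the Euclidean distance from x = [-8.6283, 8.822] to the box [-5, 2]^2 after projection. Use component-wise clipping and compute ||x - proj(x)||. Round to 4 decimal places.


Project each component onto [-5, 2].
clip(-8.6283) = -5.0, clip(8.822) = 2.0
Projection = [-5.0, 2.0]
Squared diffs: [13.1646, 46.5397]
Distance = sqrt(59.7043) = 7.7269


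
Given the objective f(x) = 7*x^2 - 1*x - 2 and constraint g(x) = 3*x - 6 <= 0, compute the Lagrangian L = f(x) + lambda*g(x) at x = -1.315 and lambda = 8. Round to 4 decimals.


Step 1: Evaluate f(x).
f(-1.315) = 7*(-1.315)^2 - 1*(-1.315) - 2 = 11.4196
Step 2: Evaluate g(x).
g(-1.315) = 3*-1.315 - 6 = -9.945
Step 3: Compute Lagrangian.
L = 11.4196 + 8*-9.945 = -68.1404


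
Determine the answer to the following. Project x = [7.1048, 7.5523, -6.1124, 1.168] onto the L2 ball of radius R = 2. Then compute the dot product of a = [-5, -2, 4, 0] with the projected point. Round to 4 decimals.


Step 1: Compute ||x|| (intermediates to 6 decimals).
||x|| = sqrt(7.1048^2 + 7.5523^2 + (-6.1124)^2 + 1.168^2) = 12.093018
Step 2: Project.
Since ||x|| > R, scale = R/||x|| = 2/12.093018 = 0.165385, proj(x) = scale * x
proj(x) = [1.175027, 1.249037, -1.010899, 0.19317]
Step 3: Dot product.
a^T * proj(x) = -5*1.175027 - 2*1.249037 + 4*(-1.010899) + 0*0.19317 = -12.4168


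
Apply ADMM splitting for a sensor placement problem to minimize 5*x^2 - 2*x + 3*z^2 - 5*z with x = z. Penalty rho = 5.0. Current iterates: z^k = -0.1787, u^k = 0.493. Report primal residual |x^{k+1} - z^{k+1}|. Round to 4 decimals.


ADMM iteration with rho = 5.0, z^k = -0.1787, u^k = 0.493
Step 1: x-update.
Minimize 5*x^2 - 2*x + (5.0/2)*(x + 0.1787 + 0.493)^2
FOC: (2*5 + 5.0)*x = 2 + 5.0*(-0.1787 - 0.493)
x^{k+1} = -0.0906
Step 2: z-update.
Minimize 3*z^2 - 5*z + (5.0/2)*(-0.0906 - z + 0.493)^2
FOC: (2*3 + 5.0)*z = 5 + 5.0*(-0.0906 + 0.493)
z^{k+1} = 0.6375
Step 3: u-update.
u^{k+1} = 0.493 - 0.0906 - 0.6375 = -0.235
Step 4: Primal residual = |-0.0906 - 0.6375| = 0.728


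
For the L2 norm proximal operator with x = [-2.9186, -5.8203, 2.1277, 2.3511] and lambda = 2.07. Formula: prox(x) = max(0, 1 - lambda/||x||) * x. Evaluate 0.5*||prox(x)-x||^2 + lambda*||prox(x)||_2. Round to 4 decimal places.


Step 1: Compute ||x||.
||x|| = 7.2422
Step 2: Compute scaling factor.
scale = max(0, 1 - 2.07/7.2422) = 0.7142
Step 3: prox(x) = [-2.0844, -4.1567, 1.5195, 1.6791]
||prox(x)|| = 5.1722
Step 4: Proximal objective.
0.5*||prox-x||^2 = 2.1425
lambda*||prox|| = 10.7065
Total = 12.8488


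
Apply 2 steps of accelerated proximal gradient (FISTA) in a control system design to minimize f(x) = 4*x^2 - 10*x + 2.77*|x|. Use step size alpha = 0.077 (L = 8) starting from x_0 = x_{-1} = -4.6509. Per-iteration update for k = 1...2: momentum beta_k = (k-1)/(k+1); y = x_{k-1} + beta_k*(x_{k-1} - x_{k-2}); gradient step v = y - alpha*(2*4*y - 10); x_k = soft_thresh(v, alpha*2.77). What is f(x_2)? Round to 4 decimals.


FISTA on f(x) = 4*x^2 - 10*x + 2.77*|x|
L = 8, alpha = 0.077
Iteration 1: beta = 0.0, y = -4.6509 + 0.0*(-4.6509 + 4.6509) = -4.6509
  grad(y) = -47.2072, v = y - alpha*grad = -1.0159
  prox(v) = soft_thresh(-1.0159, 0.2133) = -0.8027
Iteration 2: beta = 0.3333, y = -0.8027 + 0.3333*(-0.8027 + 4.6509) = 0.4801
  grad(y) = -6.1593, v = y - alpha*grad = 0.9544
  prox(v) = soft_thresh(0.9544, 0.2133) = 0.7411
f(x_2) = 4*0.7411^2 - 10*0.7411 + 2.77*|0.7411| = -3.1612


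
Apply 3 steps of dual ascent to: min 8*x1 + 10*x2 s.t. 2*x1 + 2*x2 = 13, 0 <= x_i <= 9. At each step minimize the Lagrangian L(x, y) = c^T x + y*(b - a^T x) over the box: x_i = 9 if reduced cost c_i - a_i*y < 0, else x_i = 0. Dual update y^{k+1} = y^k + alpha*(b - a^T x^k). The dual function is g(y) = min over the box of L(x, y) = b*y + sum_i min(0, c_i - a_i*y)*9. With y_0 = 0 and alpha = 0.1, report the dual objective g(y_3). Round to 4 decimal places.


Dual ascent for LP: min 8*x1 + 10*x2, 2*x1 + 2*x2 = 13, 0 <= x_i <= 9
Step 1: y^k = 0.0, reduced costs: (8.0, 10.0)
  x^k = (0.0, 0.0), subgradient = b - a^T x = 13.0
  y^{k+1} = 0.0 + 0.1*13.0 = 1.3
Step 2: y^k = 1.3, reduced costs: (5.4, 7.4)
  x^k = (0.0, 0.0), subgradient = b - a^T x = 13.0
  y^{k+1} = 1.3 + 0.1*13.0 = 2.6
Step 3: y^k = 2.6, reduced costs: (2.8, 4.8)
  x^k = (0.0, 0.0), subgradient = b - a^T x = 13.0
  y^{k+1} = 2.6 + 0.1*13.0 = 3.9
Dual objective at y_3 = 3.9: reduced costs (0.2, 2.2), box minimizer x = (0.0, 0.0)
g(y_3) = b*y + (c1 - a1*y)*x1 + (c2 - a2*y)*x2 = 13*3.9 + 0.2*0.0 + 2.2*0.0 = 50.7 + 0.0 + 0.0 = 50.7


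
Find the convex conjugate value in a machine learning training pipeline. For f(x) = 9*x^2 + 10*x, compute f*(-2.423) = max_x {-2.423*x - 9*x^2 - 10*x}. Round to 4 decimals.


f*(y) = sup_x {y*x - a*x^2 - b*x} = sup_x {(y-b)*x - a*x^2}
FOC: (y - b) - 2a*x = 0 => x* = (y - b)/(2a)
x* = (-2.423 - 10)/(2*9) = -0.6902
f*(-2.423) = (y-b)^2/(4a) = (-2.423 - 10)^2/(4*9)
= 154.3309/36 = 4.287


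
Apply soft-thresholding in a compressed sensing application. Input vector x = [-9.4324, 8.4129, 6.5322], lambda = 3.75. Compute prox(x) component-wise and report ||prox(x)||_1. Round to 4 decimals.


Soft-thresholding with lambda = 3.75:
prox(-9.4324) = sign(-9.4324)*max(|-9.4324| - 3.75, 0) = -5.6824
prox(8.4129) = sign(8.4129)*max(|8.4129| - 3.75, 0) = 4.6629
prox(6.5322) = sign(6.5322)*max(|6.5322| - 3.75, 0) = 2.7822
prox(x) = [-5.6824, 4.6629, 2.7822]
||prox(x)||_1 = 5.6824 + 4.6629 + 2.7822 = 13.1275


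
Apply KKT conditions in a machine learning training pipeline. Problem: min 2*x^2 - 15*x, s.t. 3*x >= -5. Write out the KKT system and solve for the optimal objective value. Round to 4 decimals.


Step 1: Try lambda = 0 (constraint inactive).
Stationarity: 2*2*x - 15 = 0
x* = 15/(2*2) = 3.75
Check constraint: 3*3.75 = 11.25 >= -5 -- satisfied.
Step 2: Compute optimal value.
f(x*) = 2*3.75^2 - 15*3.75 = -28.125


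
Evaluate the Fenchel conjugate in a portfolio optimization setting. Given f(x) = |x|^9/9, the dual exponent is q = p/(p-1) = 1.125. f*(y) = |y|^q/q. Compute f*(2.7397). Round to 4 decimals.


The conjugate exponent q satisfies 1/p + 1/q = 1.
p = 9, so q = 9/(9 - 1) = 1.125
|y|^q = 2.7397^1.125 = 3.1075
f*(2.7397) = 3.1075 / 1.125 = 2.7623


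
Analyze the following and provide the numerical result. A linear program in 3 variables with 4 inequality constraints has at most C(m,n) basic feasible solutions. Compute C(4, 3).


Each vertex corresponds to some choice of n active constraints out of m, so the number of vertices is at most C(m, n) = m! / (n!(m-n)!).
m = 4, n = 3
Numerator: 4 * 3 * 2
Denominator: 3! = 6
C(4, 3) = 4


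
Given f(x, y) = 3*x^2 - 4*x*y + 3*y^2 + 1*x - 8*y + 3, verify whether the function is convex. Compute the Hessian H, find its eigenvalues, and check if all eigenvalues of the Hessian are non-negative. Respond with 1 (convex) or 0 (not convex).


The Hessian of f(x,y) = 3*x^2 - 4*x*y + 3*y^2 + 1*x - 8*y + 3 is:
H = [[6, -4], [-4, 6]]
Trace = 6 + 6 = 12
Determinant = 6*6 - (-4)^2 = 20
Discriminant = (12)^2 - 4*20 = 64.0
Eigenvalues: lambda_1 = 2.0, lambda_2 = 10.0
The function is convex.

1


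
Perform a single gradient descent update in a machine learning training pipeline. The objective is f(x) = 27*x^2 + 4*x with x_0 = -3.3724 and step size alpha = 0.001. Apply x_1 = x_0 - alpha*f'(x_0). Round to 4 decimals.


We compute the gradient at x_0 and apply the update.
f'(x) = 54*x + 4
f'(-3.3724) = 54*-3.3724 + 4 = -178.1096
x_1 = -3.3724 - 0.001*-178.1096 = -3.1943


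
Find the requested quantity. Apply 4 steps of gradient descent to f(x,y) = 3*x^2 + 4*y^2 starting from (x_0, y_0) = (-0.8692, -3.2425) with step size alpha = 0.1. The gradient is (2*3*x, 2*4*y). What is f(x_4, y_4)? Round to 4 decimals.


Gradient descent on f(x,y) = 3*x^2 + 4*y^2.
Starting point: (-0.8692, -3.2425), alpha = 0.1
Step 1: grad_x = 2*3*-0.8692 = -5.2152, grad_y = 2*4*-3.2425 = -25.94
  x_1 = -0.8692 - 0.1*-5.2152 = -0.3477
  y_1 = -3.2425 - 0.1*-25.94 = -0.6485
Step 2: grad_x = 2*3*-0.3477 = -2.0861, grad_y = 2*4*-0.6485 = -5.188
  x_2 = -0.3477 - 0.1*-2.0861 = -0.1391
  y_2 = -0.6485 - 0.1*-5.188 = -0.1297
Step 3: grad_x = 2*3*-0.1391 = -0.8344, grad_y = 2*4*-0.1297 = -1.0376
  x_3 = -0.1391 - 0.1*-0.8344 = -0.0556
  y_3 = -0.1297 - 0.1*-1.0376 = -0.0259
Step 4: grad_x = 2*3*-0.0556 = -0.3338, grad_y = 2*4*-0.0259 = -0.2075
  x_4 = -0.0556 - 0.1*-0.3338 = -0.0223
  y_4 = -0.0259 - 0.1*-0.2075 = -0.0052
f(-0.0223, -0.0052) = 3*(-0.0223)^2 + 4*(-0.0052)^2 = 0.0016


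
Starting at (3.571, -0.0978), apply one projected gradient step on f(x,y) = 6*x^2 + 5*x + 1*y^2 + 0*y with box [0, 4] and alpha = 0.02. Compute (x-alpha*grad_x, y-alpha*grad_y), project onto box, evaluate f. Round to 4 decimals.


Step 1: Compute gradient at (3.571, -0.0978).
grad_x = 2*6*3.571 + 5 = 47.852
grad_y = 2*1*-0.0978 + 0 = -0.1956
Step 2: Gradient step.
x_raw = 3.571 - 0.02*47.852 = 2.614
y_raw = -0.0978 - 0.02*-0.1956 = -0.0939
Step 3: Project onto [0, 4].
x_proj = clip(2.614) = 2.614
y_proj = clip(-0.0939) = 0.0
Step 4: Evaluate f.
f(2.614, 0.0) = 54.0665


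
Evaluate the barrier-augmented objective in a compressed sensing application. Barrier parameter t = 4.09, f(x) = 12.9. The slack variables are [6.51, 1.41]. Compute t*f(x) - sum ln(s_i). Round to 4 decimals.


Step 1: Compute log-barrier.
ln values: [1.8733, 0.3436]
phi = -(1.8733 + 0.3436) = -2.2169
Step 2: Compute augmented objective.
t*f(x) = 4.09*12.9 = 52.761
Total = 52.761 - 2.2169 = 50.5441
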